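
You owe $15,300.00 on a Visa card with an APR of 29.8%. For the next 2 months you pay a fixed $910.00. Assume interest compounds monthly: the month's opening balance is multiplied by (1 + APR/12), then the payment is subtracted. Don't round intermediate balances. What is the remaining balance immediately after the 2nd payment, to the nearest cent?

Monthly rate r = 29.8%/12 = 2.48333% = 0.0248333.
Each month: B ← B·(1+r) − $910.00.
Month 1: interest $379.95; balance after payment $14,769.95.
Month 2: interest $366.79; balance after payment $14,226.74.

$14,226.74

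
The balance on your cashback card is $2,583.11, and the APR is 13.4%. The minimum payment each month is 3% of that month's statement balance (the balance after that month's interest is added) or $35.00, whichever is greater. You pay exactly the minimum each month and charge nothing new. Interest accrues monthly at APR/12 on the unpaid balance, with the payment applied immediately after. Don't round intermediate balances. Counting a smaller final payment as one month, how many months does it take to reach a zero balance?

83 months

Monthly rate r = 13.4%/12 = 1.11667% = 0.0111667.
While 3% of the post-interest balance exceeds $35.00, each month B ← (B·(1+r))·(1 − 0.03), i.e. B shrinks by the factor (1+r)·0.97 = 0.98083.
This holds for months 1–42. Entering month 43 the balance is $1,145.81; 3% of the post-interest balance is now below $35.00, so the flat $35.00 minimum applies from here.
From month 43 a fixed $35.00 at rate r clears $1,145.81 in 41 more payments. Total: 42 + 41 = 83 months.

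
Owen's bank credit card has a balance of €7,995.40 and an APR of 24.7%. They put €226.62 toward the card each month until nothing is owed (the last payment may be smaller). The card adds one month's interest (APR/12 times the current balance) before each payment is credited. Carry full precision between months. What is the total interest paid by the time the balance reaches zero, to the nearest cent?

Monthly rate r = 24.7%/12 = 2.05833% = 0.0205833.
Payoff takes n = ⌈−ln(1 − rB₀/P)/ln(1+r)⌉ = ⌈63.578⌉ = 64 payments; the last is €131.61.
Total paid = 63·€226.62 + €131.61 = €14,408.67.
Total interest = total paid − principal = €14,408.67 − €7,995.40 = €6,413.27.

€6,413.27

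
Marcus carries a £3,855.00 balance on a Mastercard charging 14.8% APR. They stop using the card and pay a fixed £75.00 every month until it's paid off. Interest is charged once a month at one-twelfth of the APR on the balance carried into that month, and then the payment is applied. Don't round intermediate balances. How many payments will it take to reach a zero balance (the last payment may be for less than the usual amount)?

82 months

Monthly rate r = 14.8%/12 = 1.23333% = 0.0123333.
Recurrence: B ← B·(1+r) − £75.00.
Month 1: interest £47.55; balance after payment £3,827.55.
Month 2: interest £47.21; balance after payment £3,799.75.
Closed form: n = −ln(1 − rB₀/P)/ln(1+r) = −ln(0.36607)/ln(1.01233) ≈ 81.983, so the balance reaches zero during payment 82.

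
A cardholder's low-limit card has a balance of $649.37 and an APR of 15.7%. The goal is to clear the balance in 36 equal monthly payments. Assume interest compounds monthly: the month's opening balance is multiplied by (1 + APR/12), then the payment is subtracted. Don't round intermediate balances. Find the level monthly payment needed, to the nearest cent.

$22.73

Monthly rate r = 15.7%/12 = 1.30833% = 0.0130833.
Level-payment amortization: P = B₀·r / (1 − (1+r)^(−n)) = 649.37·0.0130833 / (1 − 1.01308^(−36)).
Denominator 1 − (1+r)^(−36) = 0.373712337.
P = 8.49592 / 0.373712337 ≈ 22.73.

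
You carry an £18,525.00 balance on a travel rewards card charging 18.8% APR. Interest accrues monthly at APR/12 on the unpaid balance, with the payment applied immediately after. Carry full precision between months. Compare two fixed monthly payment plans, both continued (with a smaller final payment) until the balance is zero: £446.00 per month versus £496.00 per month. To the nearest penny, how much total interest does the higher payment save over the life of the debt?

Monthly rate r = 18.8%/12 = 1.56667% = 0.0156667.
At £446.00/mo: n = ⌈−ln(1 − rB₀/P)/ln(1+r)⌉ = 68 payments (last £298.49); total interest = total paid − £18,525.00 = £11,655.49.
At £496.00/mo: 57 payments (last £296.41); total interest £9,547.41.
Interest saved = £11,655.49 − £9,547.41 = £2,108.08.

£2,108.08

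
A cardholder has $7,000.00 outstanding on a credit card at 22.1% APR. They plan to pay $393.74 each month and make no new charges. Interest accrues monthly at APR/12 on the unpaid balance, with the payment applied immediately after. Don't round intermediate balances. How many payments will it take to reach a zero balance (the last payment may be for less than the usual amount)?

22 months

Monthly rate r = 22.1%/12 = 1.84167% = 0.0184167.
Recurrence: B ← B·(1+r) − $393.74.
Month 1: interest $128.92; balance after payment $6,735.18.
Month 2: interest $124.04; balance after payment $6,465.48.
Closed form: n = −ln(1 − rB₀/P)/ln(1+r) = −ln(0.67258)/ln(1.01842) ≈ 21.734, so the balance reaches zero during payment 22.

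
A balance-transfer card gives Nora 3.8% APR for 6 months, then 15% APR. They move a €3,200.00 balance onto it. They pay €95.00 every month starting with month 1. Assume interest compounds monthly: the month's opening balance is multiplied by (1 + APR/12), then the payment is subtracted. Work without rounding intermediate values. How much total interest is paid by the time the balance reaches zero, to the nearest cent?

Promo months 1–6 at r₀ = 3.8%/12 = 0.00316667; months 7+ at r₁ = 15%/12 = 0.0125.
After month 6: iterate B ← B·(1+r₀) − €95.00 for 6 months → €2,686.75.
Then at r₁ with €95.00/mo: n₂ = −ln(1 − r₁·B/P)/ln(1+r₁) ≈ 35.11 → 36 more payments.
Total paid = 41·€95.00 + €10.96 = €3,905.96; interest = €3,905.96 − €3,200.00 = €705.96.

€705.96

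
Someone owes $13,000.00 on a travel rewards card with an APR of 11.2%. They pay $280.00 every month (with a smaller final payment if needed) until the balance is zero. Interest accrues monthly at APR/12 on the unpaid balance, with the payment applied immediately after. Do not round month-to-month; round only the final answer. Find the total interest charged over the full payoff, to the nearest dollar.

Monthly rate r = 11.2%/12 = 0.933333% = 0.00933333.
Payoff takes n = ⌈−ln(1 − rB₀/P)/ln(1+r)⌉ = ⌈61.139⌉ = 62 payments; the last is $39.07.
Total paid = 61·$280.00 + $39.07 = $17,119.07.
Total interest = total paid − principal = $17,119.07 − $13,000.00 = $4,119.07.

$4,119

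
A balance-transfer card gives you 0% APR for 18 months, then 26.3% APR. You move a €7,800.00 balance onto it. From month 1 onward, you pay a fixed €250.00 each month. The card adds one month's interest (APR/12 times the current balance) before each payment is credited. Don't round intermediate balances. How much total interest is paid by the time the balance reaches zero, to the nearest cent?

Promo months 1–18 at r₀ = 0%/12 = 0; months 19+ at r₁ = 26.3%/12 = 0.0219167.
After month 18 (no interest yet): B = €7,800.00 − 18·€250.00 = €3,300.00.
Then at r₁ with €250.00/mo: n₂ = −ln(1 − r₁·B/P)/ln(1+r₁) ≈ 15.75 → 16 more payments.
Total paid = 33·€250.00 + €188.53 = €8,438.53; interest = €8,438.53 − €7,800.00 = €638.53.

€638.53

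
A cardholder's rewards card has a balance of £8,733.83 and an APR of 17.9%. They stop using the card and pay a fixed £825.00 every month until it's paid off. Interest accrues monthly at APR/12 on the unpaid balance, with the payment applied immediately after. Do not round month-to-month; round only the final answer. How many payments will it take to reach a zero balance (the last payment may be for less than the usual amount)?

Monthly rate r = 17.9%/12 = 1.49167% = 0.0149167.
Recurrence: B ← B·(1+r) − £825.00.
Month 1: interest £130.28; balance after payment £8,039.11.
Month 2: interest £119.92; balance after payment £7,334.03.
Closed form: n = −ln(1 − rB₀/P)/ln(1+r) = −ln(0.84209)/ln(1.01492) ≈ 11.608, so the balance reaches zero during payment 12.

12 months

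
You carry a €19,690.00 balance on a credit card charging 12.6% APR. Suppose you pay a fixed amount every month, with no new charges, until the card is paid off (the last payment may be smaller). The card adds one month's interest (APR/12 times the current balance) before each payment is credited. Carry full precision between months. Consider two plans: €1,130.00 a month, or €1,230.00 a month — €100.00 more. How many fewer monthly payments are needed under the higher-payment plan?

Monthly rate r = 12.6%/12 = 1.05% = 0.0105.
At €1,130.00/mo: n = ⌈−ln(1 − rB₀/P)/ln(1+r)⌉ = 20 payments (last €391.61); total interest = total paid − €19,690.00 = €2,171.61.
At €1,230.00/mo: 18 payments (last €761.76); total interest €1,981.76.
Payments saved = 20 − 18 = 2.

2 fewer payments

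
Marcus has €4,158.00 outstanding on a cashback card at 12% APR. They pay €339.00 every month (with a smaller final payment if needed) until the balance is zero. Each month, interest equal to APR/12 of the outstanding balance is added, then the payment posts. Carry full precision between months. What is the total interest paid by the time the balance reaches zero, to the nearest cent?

€300.34

Monthly rate r = 12%/12 = 1% = 0.01.
Payoff takes n = ⌈−ln(1 − rB₀/P)/ln(1+r)⌉ = ⌈13.151⌉ = 14 payments; the last is €51.34.
Total paid = 13·€339.00 + €51.34 = €4,458.34.
Total interest = total paid − principal = €4,458.34 − €4,158.00 = €300.34.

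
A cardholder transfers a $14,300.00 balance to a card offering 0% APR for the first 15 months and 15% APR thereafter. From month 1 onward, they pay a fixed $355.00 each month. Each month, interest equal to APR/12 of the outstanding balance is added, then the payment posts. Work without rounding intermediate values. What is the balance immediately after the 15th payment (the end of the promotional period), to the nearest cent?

$8,975.00

Promo months 1–15 at r₀ = 0%/12 = 0; months 16+ at r₁ = 15%/12 = 0.0125.
After month 15 (no interest yet): B = $14,300.00 − 15·$355.00 = $8,975.00.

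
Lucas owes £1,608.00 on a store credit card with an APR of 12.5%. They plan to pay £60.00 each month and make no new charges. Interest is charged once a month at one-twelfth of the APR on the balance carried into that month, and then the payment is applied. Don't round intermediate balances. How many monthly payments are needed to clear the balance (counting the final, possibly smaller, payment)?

Monthly rate r = 12.5%/12 = 1.04167% = 0.0104167.
Recurrence: B ← B·(1+r) − £60.00.
Month 1: interest £16.75; balance after payment £1,564.75.
Month 2: interest £16.30; balance after payment £1,521.05.
Closed form: n = −ln(1 − rB₀/P)/ln(1+r) = −ln(0.72083)/ln(1.01042) ≈ 31.589, so the balance reaches zero during payment 32.

32 months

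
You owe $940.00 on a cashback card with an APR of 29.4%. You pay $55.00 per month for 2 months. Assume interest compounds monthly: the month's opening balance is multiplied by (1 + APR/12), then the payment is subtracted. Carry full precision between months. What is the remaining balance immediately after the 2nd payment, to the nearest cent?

Monthly rate r = 29.4%/12 = 2.45% = 0.0245.
Each month: B ← B·(1+r) − $55.00.
Month 1: interest $23.03; balance after payment $908.03.
Month 2: interest $22.25; balance after payment $875.28.

$875.28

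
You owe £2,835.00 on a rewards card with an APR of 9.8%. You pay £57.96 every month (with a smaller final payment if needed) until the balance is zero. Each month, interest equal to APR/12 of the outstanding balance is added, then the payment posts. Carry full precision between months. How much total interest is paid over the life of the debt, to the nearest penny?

Monthly rate r = 9.8%/12 = 0.816667% = 0.00816667.
Payoff takes n = ⌈−ln(1 − rB₀/P)/ln(1+r)⌉ = ⌈62.694⌉ = 63 payments; the last is £40.26.
Total paid = 62·£57.96 + £40.26 = £3,633.78.
Total interest = total paid − principal = £3,633.78 − £2,835.00 = £798.78.

£798.78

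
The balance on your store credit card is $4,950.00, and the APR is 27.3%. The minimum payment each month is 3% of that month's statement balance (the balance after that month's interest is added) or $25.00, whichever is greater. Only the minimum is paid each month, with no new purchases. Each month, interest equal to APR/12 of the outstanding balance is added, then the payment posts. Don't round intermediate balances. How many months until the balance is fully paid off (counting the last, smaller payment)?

287 months

Monthly rate r = 27.3%/12 = 2.275% = 0.02275.
While 3% of the post-interest balance exceeds $25.00, each month B ← (B·(1+r))·(1 − 0.03), i.e. B shrinks by the factor (1+r)·0.97 = 0.99207.
This holds for months 1–227. Entering month 228 the balance is $811.83; 3% of the post-interest balance is now below $25.00, so the flat $25.00 minimum applies from here.
From month 228 a fixed $25.00 at rate r clears $811.83 in 60 more payments. Total: 227 + 60 = 287 months.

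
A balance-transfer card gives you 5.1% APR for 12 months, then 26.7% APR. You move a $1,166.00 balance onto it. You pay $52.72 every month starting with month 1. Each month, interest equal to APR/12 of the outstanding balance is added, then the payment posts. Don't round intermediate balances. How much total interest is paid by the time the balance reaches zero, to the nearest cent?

Promo months 1–12 at r₀ = 5.1%/12 = 0.00425; months 13+ at r₁ = 26.7%/12 = 0.02225.
After month 12: iterate B ← B·(1+r₀) − $52.72 for 12 months → $579.24.
Then at r₁ with $52.72/mo: n₂ = −ln(1 − r₁·B/P)/ln(1+r₁) ≈ 12.74 → 13 more payments.
Total paid = 24·$52.72 + $39.05 = $1,304.33; interest = $1,304.33 − $1,166.00 = $138.33.

$138.33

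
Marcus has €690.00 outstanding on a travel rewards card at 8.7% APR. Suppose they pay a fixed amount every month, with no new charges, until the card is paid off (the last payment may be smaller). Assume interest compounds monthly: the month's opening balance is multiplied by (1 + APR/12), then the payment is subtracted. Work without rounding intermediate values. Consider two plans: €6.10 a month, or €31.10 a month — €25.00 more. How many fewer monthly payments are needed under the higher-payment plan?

Monthly rate r = 8.7%/12 = 0.725% = 0.00725.
At €6.10/mo: n = ⌈−ln(1 − rB₀/P)/ln(1+r)⌉ = 238 payments (last €2.71); total interest = total paid − €690.00 = €758.41.
At €31.10/mo: 25 payments (last €8.62); total interest €65.02.
Payments saved = 238 − 25 = 213.

213 fewer payments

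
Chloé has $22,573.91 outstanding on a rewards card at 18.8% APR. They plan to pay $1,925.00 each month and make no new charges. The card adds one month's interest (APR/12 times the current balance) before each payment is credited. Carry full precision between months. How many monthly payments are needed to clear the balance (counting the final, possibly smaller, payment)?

14 months

Monthly rate r = 18.8%/12 = 1.56667% = 0.0156667.
Recurrence: B ← B·(1+r) − $1,925.00.
Month 1: interest $353.66; balance after payment $21,002.57.
Month 2: interest $329.04; balance after payment $19,406.61.
Closed form: n = −ln(1 − rB₀/P)/ln(1+r) = −ln(0.81628)/ln(1.01567) ≈ 13.058, so the balance reaches zero during payment 14.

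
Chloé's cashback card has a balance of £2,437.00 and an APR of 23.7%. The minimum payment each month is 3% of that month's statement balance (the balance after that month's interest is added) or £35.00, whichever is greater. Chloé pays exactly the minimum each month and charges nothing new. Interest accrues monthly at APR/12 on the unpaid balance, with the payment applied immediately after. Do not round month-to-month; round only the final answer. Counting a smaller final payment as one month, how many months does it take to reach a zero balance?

Monthly rate r = 23.7%/12 = 1.975% = 0.01975.
While 3% of the post-interest balance exceeds £35.00, each month B ← (B·(1+r))·(1 − 0.03), i.e. B shrinks by the factor (1+r)·0.97 = 0.98916.
This holds for months 1–70. Entering month 71 the balance is £1,136.15; 3% of the post-interest balance is now below £35.00, so the flat £35.00 minimum applies from here.
From month 71 a fixed £35.00 at rate r clears £1,136.15 in 53 more payments. Total: 70 + 53 = 123 months.

123 months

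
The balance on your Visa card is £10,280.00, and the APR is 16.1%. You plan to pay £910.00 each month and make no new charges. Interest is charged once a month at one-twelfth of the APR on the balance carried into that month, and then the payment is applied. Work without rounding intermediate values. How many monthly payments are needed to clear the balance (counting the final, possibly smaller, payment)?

Monthly rate r = 16.1%/12 = 1.34167% = 0.0134167.
Recurrence: B ← B·(1+r) − £910.00.
Month 1: interest £137.92; balance after payment £9,507.92.
Month 2: interest £127.56; balance after payment £8,725.49.
Closed form: n = −ln(1 − rB₀/P)/ln(1+r) = −ln(0.84844)/ln(1.01342) ≈ 12.332, so the balance reaches zero during payment 13.

13 payments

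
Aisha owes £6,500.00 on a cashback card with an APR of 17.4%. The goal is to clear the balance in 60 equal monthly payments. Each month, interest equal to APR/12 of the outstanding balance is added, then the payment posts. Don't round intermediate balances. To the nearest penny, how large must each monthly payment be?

£162.94

Monthly rate r = 17.4%/12 = 1.45% = 0.0145.
Level-payment amortization: P = B₀·r / (1 − (1+r)^(−n)) = 6500.00·0.0145 / (1 − 1.0145^(−60)).
Denominator 1 − (1+r)^(−60) = 0.578422991.
P = 94.25 / 0.578422991 ≈ 162.94.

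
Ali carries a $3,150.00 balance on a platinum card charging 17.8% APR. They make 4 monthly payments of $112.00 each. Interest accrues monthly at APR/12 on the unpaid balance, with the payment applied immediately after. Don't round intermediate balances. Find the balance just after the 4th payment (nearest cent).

$2,883.03

Monthly rate r = 17.8%/12 = 1.48333% = 0.0148333.
Each month: B ← B·(1+r) − $112.00.
Month 1: interest $46.73; balance after payment $3,084.72.
Month 2: interest $45.76; balance after payment $3,018.48.
Month 3: interest $44.77; balance after payment $2,951.26.
Month 4: interest $43.78; balance after payment $2,883.03.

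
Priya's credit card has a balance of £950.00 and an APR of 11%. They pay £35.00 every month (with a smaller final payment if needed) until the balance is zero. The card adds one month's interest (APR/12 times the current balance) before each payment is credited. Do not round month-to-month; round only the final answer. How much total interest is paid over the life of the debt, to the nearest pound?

£147

Monthly rate r = 11%/12 = 0.916667% = 0.00916667.
Payoff takes n = ⌈−ln(1 − rB₀/P)/ln(1+r)⌉ = ⌈31.353⌉ = 32 payments; the last is £12.40.
Total paid = 31·£35.00 + £12.40 = £1,097.40.
Total interest = total paid − principal = £1,097.40 − £950.00 = £147.40.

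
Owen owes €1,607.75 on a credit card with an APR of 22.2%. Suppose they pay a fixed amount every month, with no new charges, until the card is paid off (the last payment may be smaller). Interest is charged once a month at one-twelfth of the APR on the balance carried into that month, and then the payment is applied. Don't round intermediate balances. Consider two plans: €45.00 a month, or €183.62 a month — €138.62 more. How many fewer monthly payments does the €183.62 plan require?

Monthly rate r = 22.2%/12 = 1.85% = 0.0185.
At €45.00/mo: n = ⌈−ln(1 − rB₀/P)/ln(1+r)⌉ = 60 payments (last €0.30); total interest = total paid − €1,607.75 = €1,047.55.
At €183.62/mo: 10 payments (last €117.97); total interest €162.80.
Payments saved = 60 − 10 = 50.

50 fewer payments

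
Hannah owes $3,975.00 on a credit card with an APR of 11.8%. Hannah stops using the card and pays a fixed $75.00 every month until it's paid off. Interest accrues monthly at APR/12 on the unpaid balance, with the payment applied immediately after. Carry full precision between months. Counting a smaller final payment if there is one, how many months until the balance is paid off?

76 months

Monthly rate r = 11.8%/12 = 0.983333% = 0.00983333.
Recurrence: B ← B·(1+r) − $75.00.
Month 1: interest $39.09; balance after payment $3,939.09.
Month 2: interest $38.73; balance after payment $3,902.82.
Closed form: n = −ln(1 − rB₀/P)/ln(1+r) = −ln(0.47883)/ln(1.00983) ≈ 75.256, so the balance reaches zero during payment 76.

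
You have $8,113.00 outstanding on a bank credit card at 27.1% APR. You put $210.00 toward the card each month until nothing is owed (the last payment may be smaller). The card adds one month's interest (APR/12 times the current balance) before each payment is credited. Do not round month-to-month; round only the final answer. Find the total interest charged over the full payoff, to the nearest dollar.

$11,253

Monthly rate r = 27.1%/12 = 2.25833% = 0.0225833.
Payoff takes n = ⌈−ln(1 − rB₀/P)/ln(1+r)⌉ = ⌈92.217⌉ = 93 payments; the last is $45.96.
Total paid = 92·$210.00 + $45.96 = $19,365.96.
Total interest = total paid − principal = $19,365.96 − $8,113.00 = $11,252.96.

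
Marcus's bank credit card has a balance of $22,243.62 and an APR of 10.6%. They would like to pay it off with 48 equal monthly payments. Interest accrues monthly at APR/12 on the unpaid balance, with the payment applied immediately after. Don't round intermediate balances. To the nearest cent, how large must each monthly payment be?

Monthly rate r = 10.6%/12 = 0.883333% = 0.00883333.
Level-payment amortization: P = B₀·r / (1 − (1+r)^(−n)) = 22243.62·0.00883333 / (1 − 1.00883^(−48)).
Denominator 1 − (1+r)^(−48) = 0.344356635.
P = 196.485 / 0.344356635 ≈ 570.59.

$570.59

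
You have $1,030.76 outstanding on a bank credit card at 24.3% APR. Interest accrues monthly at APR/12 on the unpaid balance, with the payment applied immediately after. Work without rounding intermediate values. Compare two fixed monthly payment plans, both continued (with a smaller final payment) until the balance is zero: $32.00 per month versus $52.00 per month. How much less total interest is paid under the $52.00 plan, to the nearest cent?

Monthly rate r = 24.3%/12 = 2.025% = 0.02025.
At $32.00/mo: n = ⌈−ln(1 − rB₀/P)/ln(1+r)⌉ = 53 payments (last $22.21); total interest = total paid − $1,030.76 = $655.45.
At $52.00/mo: 26 payments (last $31.18); total interest $300.42.
Interest saved = $655.45 − $300.42 = $355.03.

$355.03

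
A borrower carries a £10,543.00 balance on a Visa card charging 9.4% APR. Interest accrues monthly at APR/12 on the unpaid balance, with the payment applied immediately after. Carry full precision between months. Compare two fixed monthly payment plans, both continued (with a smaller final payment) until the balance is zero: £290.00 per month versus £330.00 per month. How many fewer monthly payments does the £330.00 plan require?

6 fewer payments

Monthly rate r = 9.4%/12 = 0.783333% = 0.00783333.
At £290.00/mo: n = ⌈−ln(1 − rB₀/P)/ln(1+r)⌉ = 43 payments (last £276.94); total interest = total paid − £10,543.00 = £1,913.94.
At £330.00/mo: 37 payments (last £301.72); total interest £1,638.72.
Payments saved = 43 − 37 = 6.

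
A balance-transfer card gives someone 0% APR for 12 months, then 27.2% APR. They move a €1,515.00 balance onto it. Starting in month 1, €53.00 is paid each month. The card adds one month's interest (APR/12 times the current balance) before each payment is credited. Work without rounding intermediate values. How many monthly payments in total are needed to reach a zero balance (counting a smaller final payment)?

34 months

Promo months 1–12 at r₀ = 0%/12 = 0; months 13+ at r₁ = 27.2%/12 = 0.0226667.
After month 12 (no interest yet): B = €1,515.00 − 12·€53.00 = €879.00.
Then at r₁ with €53.00/mo: n₂ = −ln(1 − r₁·B/P)/ln(1+r₁) ≈ 21.04 → 22 more payments.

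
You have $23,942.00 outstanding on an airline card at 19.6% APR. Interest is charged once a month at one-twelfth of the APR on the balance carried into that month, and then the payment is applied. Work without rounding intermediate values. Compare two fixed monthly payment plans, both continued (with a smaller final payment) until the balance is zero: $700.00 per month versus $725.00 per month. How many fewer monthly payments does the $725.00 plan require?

3 fewer payments

Monthly rate r = 19.6%/12 = 1.63333% = 0.0163333.
At $700.00/mo: n = ⌈−ln(1 − rB₀/P)/ln(1+r)⌉ = 51 payments (last $340.18); total interest = total paid − $23,942.00 = $11,398.18.
At $725.00/mo: 48 payments (last $614.88); total interest $10,747.88.
Payments saved = 51 − 48 = 3.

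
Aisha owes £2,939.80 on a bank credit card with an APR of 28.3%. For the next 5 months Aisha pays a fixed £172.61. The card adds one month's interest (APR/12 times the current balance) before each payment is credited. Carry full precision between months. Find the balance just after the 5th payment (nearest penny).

£2,398.46

Monthly rate r = 28.3%/12 = 2.35833% = 0.0235833.
Each month: B ← B·(1+r) − £172.61.
Month 1: interest £69.33; balance after payment £2,836.52.
Month 2: interest £66.89; balance after payment £2,730.80.
Month 3: interest £64.40; balance after payment £2,622.60.
Month 4: interest £61.85; balance after payment £2,511.84.
Month 5: interest £59.24; balance after payment £2,398.46.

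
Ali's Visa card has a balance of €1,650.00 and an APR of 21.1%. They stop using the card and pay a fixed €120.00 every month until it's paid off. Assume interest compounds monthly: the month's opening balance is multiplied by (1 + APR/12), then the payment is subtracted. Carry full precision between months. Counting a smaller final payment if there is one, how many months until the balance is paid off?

Monthly rate r = 21.1%/12 = 1.75833% = 0.0175833.
Recurrence: B ← B·(1+r) − €120.00.
Month 1: interest €29.01; balance after payment €1,559.01.
Month 2: interest €27.41; balance after payment €1,466.43.
Closed form: n = −ln(1 − rB₀/P)/ln(1+r) = −ln(0.75823)/ln(1.01758) ≈ 15.878, so the balance reaches zero during payment 16.

16 payments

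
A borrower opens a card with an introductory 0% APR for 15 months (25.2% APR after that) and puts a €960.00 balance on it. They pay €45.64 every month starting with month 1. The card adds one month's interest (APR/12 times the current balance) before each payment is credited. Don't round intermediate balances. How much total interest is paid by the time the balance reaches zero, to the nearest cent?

€22.28

Promo months 1–15 at r₀ = 0%/12 = 0; months 16+ at r₁ = 25.2%/12 = 0.021.
After month 15 (no interest yet): B = €960.00 − 15·€45.64 = €275.40.
Then at r₁ with €45.64/mo: n₂ = −ln(1 − r₁·B/P)/ln(1+r₁) ≈ 6.52 → 7 more payments.
Total paid = 21·€45.64 + €23.84 = €982.28; interest = €982.28 − €960.00 = €22.28.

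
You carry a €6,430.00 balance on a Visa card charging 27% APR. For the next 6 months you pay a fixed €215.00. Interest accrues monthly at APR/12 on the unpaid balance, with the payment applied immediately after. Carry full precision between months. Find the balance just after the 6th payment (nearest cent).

Monthly rate r = 27%/12 = 2.25% = 0.0225.
Each month: B ← B·(1+r) − €215.00.
Month 1: interest €144.67; balance after payment €6,359.68.
Month 2: interest €143.09; balance after payment €6,287.77.
Month 3: interest €141.47; balance after payment €6,214.24.
Month 4: interest €139.82; balance after payment €6,139.06.
Month 5: interest €138.13; balance after payment €6,062.19.
Month 6: interest €136.40; balance after payment €5,983.59.

€5,983.59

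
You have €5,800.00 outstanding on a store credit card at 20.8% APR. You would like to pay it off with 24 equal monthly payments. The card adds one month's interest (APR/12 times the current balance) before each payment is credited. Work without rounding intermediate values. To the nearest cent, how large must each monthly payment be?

€297.47

Monthly rate r = 20.8%/12 = 1.73333% = 0.0173333.
Level-payment amortization: P = B₀·r / (1 − (1+r)^(−n)) = 5800.00·0.0173333 / (1 − 1.01733^(−24)).
Denominator 1 − (1+r)^(−24) = 0.337964298.
P = 100.533 / 0.337964298 ≈ 297.47.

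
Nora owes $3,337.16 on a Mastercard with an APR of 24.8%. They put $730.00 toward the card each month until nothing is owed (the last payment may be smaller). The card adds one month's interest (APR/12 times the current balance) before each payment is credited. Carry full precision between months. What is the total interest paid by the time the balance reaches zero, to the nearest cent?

$205.37

Monthly rate r = 24.8%/12 = 2.06667% = 0.0206667.
Payoff takes n = ⌈−ln(1 − rB₀/P)/ln(1+r)⌉ = ⌈4.851⌉ = 5 payments; the last is $622.53.
Total paid = 4·$730.00 + $622.53 = $3,542.53.
Total interest = total paid − principal = $3,542.53 − $3,337.16 = $205.37.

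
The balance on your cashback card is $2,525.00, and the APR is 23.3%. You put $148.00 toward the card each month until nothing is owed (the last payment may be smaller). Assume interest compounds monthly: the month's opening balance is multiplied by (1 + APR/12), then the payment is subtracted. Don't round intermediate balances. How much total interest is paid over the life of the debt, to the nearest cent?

Monthly rate r = 23.3%/12 = 1.94167% = 0.0194167.
Payoff takes n = ⌈−ln(1 − rB₀/P)/ln(1+r)⌉ = ⌈20.923⌉ = 21 payments; the last is $136.74.
Total paid = 20·$148.00 + $136.74 = $3,096.74.
Total interest = total paid − principal = $3,096.74 − $2,525.00 = $571.74.

$571.74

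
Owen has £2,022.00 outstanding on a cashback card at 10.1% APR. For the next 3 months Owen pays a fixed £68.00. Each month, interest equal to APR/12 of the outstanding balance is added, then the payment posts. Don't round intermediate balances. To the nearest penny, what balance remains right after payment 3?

£1,867.76

Monthly rate r = 10.1%/12 = 0.841667% = 0.00841667.
Each month: B ← B·(1+r) − £68.00.
Month 1: interest £17.02; balance after payment £1,971.02.
Month 2: interest £16.59; balance after payment £1,919.61.
Month 3: interest £16.16; balance after payment £1,867.76.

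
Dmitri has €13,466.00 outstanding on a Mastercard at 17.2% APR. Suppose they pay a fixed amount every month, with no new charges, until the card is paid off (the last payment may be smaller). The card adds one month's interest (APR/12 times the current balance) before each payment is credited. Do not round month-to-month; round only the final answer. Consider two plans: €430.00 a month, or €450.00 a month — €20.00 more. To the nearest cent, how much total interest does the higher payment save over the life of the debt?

€286.68

Monthly rate r = 17.2%/12 = 1.43333% = 0.0143333.
At €430.00/mo: n = ⌈−ln(1 − rB₀/P)/ln(1+r)⌉ = 42 payments (last €371.50); total interest = total paid − €13,466.00 = €4,535.50.
At €450.00/mo: 40 payments (last €164.82); total interest €4,248.82.
Interest saved = €4,535.50 − €4,248.82 = €286.68.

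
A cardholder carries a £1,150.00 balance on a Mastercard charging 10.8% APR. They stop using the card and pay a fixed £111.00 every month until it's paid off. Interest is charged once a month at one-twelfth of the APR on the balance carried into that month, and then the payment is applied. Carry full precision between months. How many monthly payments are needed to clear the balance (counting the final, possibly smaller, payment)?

Monthly rate r = 10.8%/12 = 0.9% = 0.009.
Recurrence: B ← B·(1+r) − £111.00.
Month 1: interest £10.35; balance after payment £1,049.35.
Month 2: interest £9.44; balance after payment £947.79.
Closed form: n = −ln(1 − rB₀/P)/ln(1+r) = −ln(0.90676)/ln(1.009) ≈ 10.925, so the balance reaches zero during payment 11.

11 payments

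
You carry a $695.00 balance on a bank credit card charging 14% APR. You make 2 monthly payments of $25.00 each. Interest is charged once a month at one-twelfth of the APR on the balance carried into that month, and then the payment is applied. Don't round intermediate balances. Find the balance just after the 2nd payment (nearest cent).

$661.02

Monthly rate r = 14%/12 = 1.16667% = 0.0116667.
Each month: B ← B·(1+r) − $25.00.
Month 1: interest $8.11; balance after payment $678.11.
Month 2: interest $7.91; balance after payment $661.02.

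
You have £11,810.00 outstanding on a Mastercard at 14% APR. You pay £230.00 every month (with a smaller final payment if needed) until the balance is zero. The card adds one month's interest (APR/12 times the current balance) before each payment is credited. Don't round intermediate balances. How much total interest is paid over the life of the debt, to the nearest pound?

Monthly rate r = 14%/12 = 1.16667% = 0.0116667.
Payoff takes n = ⌈−ln(1 − rB₀/P)/ln(1+r)⌉ = ⌈78.794⌉ = 79 payments; the last is £182.76.
Total paid = 78·£230.00 + £182.76 = £18,122.76.
Total interest = total paid − principal = £18,122.76 − £11,810.00 = £6,312.76.

£6,313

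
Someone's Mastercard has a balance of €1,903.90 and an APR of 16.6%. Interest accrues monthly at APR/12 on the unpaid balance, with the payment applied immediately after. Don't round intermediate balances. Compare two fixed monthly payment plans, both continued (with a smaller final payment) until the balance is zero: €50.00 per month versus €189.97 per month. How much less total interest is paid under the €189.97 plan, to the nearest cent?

Monthly rate r = 16.6%/12 = 1.38333% = 0.0138333.
At €50.00/mo: n = ⌈−ln(1 − rB₀/P)/ln(1+r)⌉ = 55 payments (last €22.80); total interest = total paid − €1,903.90 = €818.90.
At €189.97/mo: 11 payments (last €164.10); total interest €159.90.
Interest saved = €818.90 − €159.90 = €659.00.

€659.00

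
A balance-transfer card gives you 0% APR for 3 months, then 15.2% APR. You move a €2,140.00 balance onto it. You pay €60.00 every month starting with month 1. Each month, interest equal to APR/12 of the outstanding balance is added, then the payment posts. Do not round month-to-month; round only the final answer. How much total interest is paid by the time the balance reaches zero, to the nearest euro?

€586

Promo months 1–3 at r₀ = 0%/12 = 0; months 4+ at r₁ = 15.2%/12 = 0.0126667.
After month 3 (no interest yet): B = €2,140.00 − 3·€60.00 = €1,960.00.
Then at r₁ with €60.00/mo: n₂ = −ln(1 − r₁·B/P)/ln(1+r₁) ≈ 42.43 → 43 more payments.
Total paid = 45·€60.00 + €25.82 = €2,725.82; interest = €2,725.82 − €2,140.00 = €585.82.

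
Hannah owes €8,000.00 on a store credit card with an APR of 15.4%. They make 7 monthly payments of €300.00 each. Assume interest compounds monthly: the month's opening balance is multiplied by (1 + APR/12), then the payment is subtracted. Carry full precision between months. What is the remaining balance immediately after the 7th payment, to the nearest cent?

€6,564.33

Monthly rate r = 15.4%/12 = 1.28333% = 0.0128333.
Each month: B ← B·(1+r) − €300.00.
Month 1: interest €102.67; balance after payment €7,802.67.
Month 2: interest €100.13; balance after payment €7,602.80.
Month 3: interest €97.57; balance after payment €7,400.37.
Month 4: interest €94.97; balance after payment €7,195.34.
Month 5: interest €92.34; balance after payment €6,987.68.
Month 6: interest €89.68; balance after payment €6,777.36.
Month 7: interest €86.98; balance after payment €6,564.33.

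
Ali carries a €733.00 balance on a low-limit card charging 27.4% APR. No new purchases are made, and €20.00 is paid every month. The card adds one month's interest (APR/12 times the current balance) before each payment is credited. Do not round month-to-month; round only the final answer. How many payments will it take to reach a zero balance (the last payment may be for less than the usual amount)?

Monthly rate r = 27.4%/12 = 2.28333% = 0.0228333.
Recurrence: B ← B·(1+r) − €20.00.
Month 1: interest €16.74; balance after payment €729.74.
Month 2: interest €16.66; balance after payment €726.40.
Closed form: n = −ln(1 − rB₀/P)/ln(1+r) = −ln(0.16316)/ln(1.02283) ≈ 80.306, so the balance reaches zero during payment 81.

81 months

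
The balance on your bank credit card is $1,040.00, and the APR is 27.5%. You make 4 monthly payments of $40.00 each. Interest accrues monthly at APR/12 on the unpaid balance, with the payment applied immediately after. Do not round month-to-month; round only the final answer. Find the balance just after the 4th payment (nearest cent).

$973.08

Monthly rate r = 27.5%/12 = 2.29167% = 0.0229167.
Each month: B ← B·(1+r) − $40.00.
Month 1: interest $23.83; balance after payment $1,023.83.
Month 2: interest $23.46; balance after payment $1,007.30.
Month 3: interest $23.08; balance after payment $990.38.
Month 4: interest $22.70; balance after payment $973.08.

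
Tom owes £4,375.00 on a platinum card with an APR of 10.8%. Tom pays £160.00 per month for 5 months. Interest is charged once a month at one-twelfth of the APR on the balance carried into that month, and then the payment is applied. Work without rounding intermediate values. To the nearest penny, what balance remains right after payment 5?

Monthly rate r = 10.8%/12 = 0.9% = 0.009.
Each month: B ← B·(1+r) − £160.00.
Month 1: interest £39.38; balance after payment £4,254.38.
Month 2: interest £38.29; balance after payment £4,132.66.
Month 3: interest £37.19; balance after payment £4,009.86.
Month 4: interest £36.09; balance after payment £3,885.95.
Month 5: interest £34.97; balance after payment £3,760.92.

£3,760.92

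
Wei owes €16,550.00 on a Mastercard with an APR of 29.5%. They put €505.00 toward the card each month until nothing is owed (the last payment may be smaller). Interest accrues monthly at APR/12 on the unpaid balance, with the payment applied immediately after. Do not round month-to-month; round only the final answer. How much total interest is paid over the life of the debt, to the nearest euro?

€17,514

Monthly rate r = 29.5%/12 = 2.45833% = 0.0245833.
Payoff takes n = ⌈−ln(1 − rB₀/P)/ln(1+r)⌉ = ⌈67.450⌉ = 68 payments; the last is €229.01.
Total paid = 67·€505.00 + €229.01 = €34,064.01.
Total interest = total paid − principal = €34,064.01 − €16,550.00 = €17,514.01.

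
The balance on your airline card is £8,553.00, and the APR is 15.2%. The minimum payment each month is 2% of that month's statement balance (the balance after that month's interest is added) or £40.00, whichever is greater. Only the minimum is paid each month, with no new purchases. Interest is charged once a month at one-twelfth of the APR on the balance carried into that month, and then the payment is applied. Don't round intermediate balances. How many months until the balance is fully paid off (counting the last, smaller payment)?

Monthly rate r = 15.2%/12 = 1.26667% = 0.0126667.
While 2% of the post-interest balance exceeds £40.00, each month B ← (B·(1+r))·(1 − 0.02), i.e. B shrinks by the factor (1+r)·0.98 = 0.99241.
This holds for months 1–193. Entering month 194 the balance is £1,966.93; 2% of the post-interest balance is now below £40.00, so the flat £40.00 minimum applies from here.
From month 194 a fixed £40.00 at rate r clears £1,966.93 in 78 more payments. Total: 193 + 78 = 271 months.

271 months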